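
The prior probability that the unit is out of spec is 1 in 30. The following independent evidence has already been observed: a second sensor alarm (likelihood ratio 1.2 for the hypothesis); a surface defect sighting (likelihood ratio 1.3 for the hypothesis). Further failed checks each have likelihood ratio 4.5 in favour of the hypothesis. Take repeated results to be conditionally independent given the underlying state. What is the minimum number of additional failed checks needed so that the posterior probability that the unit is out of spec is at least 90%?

Prior odds = (1/30)/(29/30) = 1/29.
Combined Bayes factor of the evidence already in hand = 1.2 × 1.3 = 1.56.
Odds after that evidence = (1/29) × 1.56 = 39/725.
Target odds = 0.9/0.1 = 9.
Need 4.5ⁿ ≥ 9 ÷ (39/725) = 2175/13.
4.5³ = 91.125 falls short of 2175/13 but 4.5⁴ = 410.0625 reaches it, so n = 4.

4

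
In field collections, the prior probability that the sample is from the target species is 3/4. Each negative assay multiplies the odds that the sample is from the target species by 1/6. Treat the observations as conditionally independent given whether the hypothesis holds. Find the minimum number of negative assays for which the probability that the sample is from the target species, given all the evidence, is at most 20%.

Prior odds = 0.75/0.25 = 3.
Likelihood ratio per negative assay = 1/6.
Target odds: 0.2 ÷ 0.8 = 0.25.
Require (1/6)ⁿ ≤ 0.25 ÷ 3 = 1/12.
(1/6)¹ = 1/6 is still above 1/12 but (1/6)² = 1/36 is at or below it, so n = 2.

2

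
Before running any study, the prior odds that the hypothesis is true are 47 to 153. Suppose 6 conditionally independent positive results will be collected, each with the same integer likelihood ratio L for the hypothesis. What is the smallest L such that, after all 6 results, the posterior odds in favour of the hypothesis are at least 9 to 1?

Prior odds = 47/153.
Target odds = 9.
Need L⁶ ≥ 9 ÷ (47/153) = 1377/47.
1⁶ = 1 < 1377/47 ≤ 64 = 2⁶, so L = 2.

2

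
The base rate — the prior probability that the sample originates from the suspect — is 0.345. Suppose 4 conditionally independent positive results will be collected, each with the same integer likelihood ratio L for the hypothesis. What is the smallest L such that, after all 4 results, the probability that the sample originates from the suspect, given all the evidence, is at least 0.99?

4

Prior odds = 0.345/0.655 = 69/131.
Target odds = 0.99/0.01 = 99.
Need L⁴ ≥ 99 ÷ (69/131) = 4323/23.
3⁴ = 81 < 4323/23 ≤ 256 = 4⁴, so L = 4.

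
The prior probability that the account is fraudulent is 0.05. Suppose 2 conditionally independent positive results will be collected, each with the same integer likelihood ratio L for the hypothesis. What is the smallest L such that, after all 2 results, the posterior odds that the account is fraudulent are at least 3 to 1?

8

Prior odds = 0.05/0.95 = 1/19.
Target odds = 3.
Need L² ≥ 3 ÷ (1/19) = 57.
7² = 49 < 57 ≤ 64 = 8², so L = 8.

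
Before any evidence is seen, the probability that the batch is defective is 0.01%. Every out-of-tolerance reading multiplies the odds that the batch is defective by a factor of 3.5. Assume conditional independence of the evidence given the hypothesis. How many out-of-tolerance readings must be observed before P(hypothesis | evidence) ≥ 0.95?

10

Prior odds: 0.0001 ÷ 0.9999 = 1/9999.
Likelihood ratio per out-of-tolerance reading = 3.5.
Target posterior odds = 0.95/0.05 = 19.
Require 3.5ⁿ ≥ 19 ÷ (1/9999) = 189981.
3.5⁹ = 40353607/512 falls short of 189981 but 3.5¹⁰ = 282475249/1024 reaches it, so n = 10.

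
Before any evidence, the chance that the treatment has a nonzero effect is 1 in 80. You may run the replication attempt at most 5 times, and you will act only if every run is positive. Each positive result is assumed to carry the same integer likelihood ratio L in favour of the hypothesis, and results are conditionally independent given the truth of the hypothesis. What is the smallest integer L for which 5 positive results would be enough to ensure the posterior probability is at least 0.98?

6

Prior odds = 0.0125/0.9875 = 1/79.
Target odds = 0.98/0.02 = 49.
Need L⁵ ≥ 49 ÷ (1/79) = 3871.
5⁵ = 3125 < 3871 ≤ 7776 = 6⁵, so L = 6.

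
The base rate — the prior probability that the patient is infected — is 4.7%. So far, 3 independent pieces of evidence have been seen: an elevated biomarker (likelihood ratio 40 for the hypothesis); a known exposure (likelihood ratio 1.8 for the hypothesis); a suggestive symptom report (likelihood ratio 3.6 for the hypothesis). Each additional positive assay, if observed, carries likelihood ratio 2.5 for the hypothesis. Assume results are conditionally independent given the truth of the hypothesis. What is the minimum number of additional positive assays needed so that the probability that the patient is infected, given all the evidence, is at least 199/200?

3

Prior odds = 0.047/0.953 = 47/953.
Combined Bayes factor of the evidence already in hand = 40 × 1.8 × 3.6 = 259.2.
Odds after that evidence = (47/953) × 259.2 = 60912/4765.
Target odds = 0.995/0.005 = 199.
Need 2.5ⁿ ≥ 199 ÷ (60912/4765) = 948235/60912.
2.5² = 6.25 falls short of 948235/60912 but 2.5³ = 15.625 reaches it, so n = 3.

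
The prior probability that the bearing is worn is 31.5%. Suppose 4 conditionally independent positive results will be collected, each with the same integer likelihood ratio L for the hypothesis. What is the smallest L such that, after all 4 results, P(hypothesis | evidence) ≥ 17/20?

2

Prior odds = 0.315/0.685 = 63/137.
Target odds = 0.85/0.15 = 17/3.
Need L⁴ ≥ 17/3 ÷ (63/137) = 2329/189.
1⁴ = 1 < 2329/189 ≤ 16 = 2⁴, so L = 2.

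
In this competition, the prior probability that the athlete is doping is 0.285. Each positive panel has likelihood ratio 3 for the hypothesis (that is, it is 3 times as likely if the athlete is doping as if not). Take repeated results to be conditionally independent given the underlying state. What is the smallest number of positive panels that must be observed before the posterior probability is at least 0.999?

8

Prior odds = 0.285/0.715 = 57/143.
Likelihood ratio per positive panel = 3.
Target odds: 0.999 ÷ 0.001 = 999.
Require 3ⁿ ≥ 999 ÷ (57/143) = 47619/19.
3⁷ = 2187 falls short of 47619/19 but 3⁸ = 6561 reaches it, so n = 8.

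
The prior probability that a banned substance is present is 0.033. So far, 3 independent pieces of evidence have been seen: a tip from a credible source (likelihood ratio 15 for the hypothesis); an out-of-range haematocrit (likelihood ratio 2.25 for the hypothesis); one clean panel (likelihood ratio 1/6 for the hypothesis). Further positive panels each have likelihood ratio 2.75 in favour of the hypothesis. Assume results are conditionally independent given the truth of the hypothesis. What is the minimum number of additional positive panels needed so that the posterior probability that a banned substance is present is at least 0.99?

Prior odds = 0.033/0.967 = 33/967.
Combined Bayes factor of the evidence already in hand = 15 × 2.25 × (1/6) = 5.625.
Odds after that evidence = (33/967) × 5.625 = 1485/7736.
Target odds = 0.99/0.01 = 99.
Need 2.75ⁿ ≥ 99 ÷ (1485/7736) = 7736/15.
2.75⁶ = 1771561/4096 falls short of 7736/15 but 2.75⁷ = 19487171/16384 reaches it, so n = 7.

7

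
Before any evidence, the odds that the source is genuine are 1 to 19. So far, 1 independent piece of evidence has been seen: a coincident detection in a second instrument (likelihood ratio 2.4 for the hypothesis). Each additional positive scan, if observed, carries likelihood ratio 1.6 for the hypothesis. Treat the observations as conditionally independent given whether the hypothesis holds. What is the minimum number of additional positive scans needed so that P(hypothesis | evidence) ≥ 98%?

13

Prior odds = 1/19.
Bayes factor of the evidence already in hand = 2.4.
Odds after that evidence = (1/19) × 2.4 = 12/95.
Target odds = 0.98/0.02 = 49.
Need 1.6ⁿ ≥ 49 ÷ (12/95) = 4655/12.
1.6¹² ≈281.475 falls short of 4655/12 but 1.6¹³ ≈450.36 reaches it, so n = 13.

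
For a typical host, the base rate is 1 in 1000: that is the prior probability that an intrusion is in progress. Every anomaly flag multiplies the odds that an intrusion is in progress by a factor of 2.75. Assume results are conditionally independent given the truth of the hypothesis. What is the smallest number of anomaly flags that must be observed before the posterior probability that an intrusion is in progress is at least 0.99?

Prior odds = 0.001/0.999 = 1/999.
Likelihood ratio per anomaly flag = 2.75.
Target odds: 0.99 ÷ 0.01 = 99.
Need (1/999) × 2.75ⁿ ≥ 99, i.e. 2.75ⁿ ≥ 98901.
2.75¹¹ ≈68023.6 falls short of 98901 but 2.75¹² ≈187065 reaches it, so n = 12.

12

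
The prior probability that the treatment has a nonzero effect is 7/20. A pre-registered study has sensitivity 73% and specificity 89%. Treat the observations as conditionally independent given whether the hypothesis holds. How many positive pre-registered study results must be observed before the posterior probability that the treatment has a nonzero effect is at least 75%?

Prior odds = 0.35/0.65 = 7/13.
False-positive rate = 1 − 0.89 = 0.11; likelihood ratio of a positive = 0.73/0.11 = 73/11.
Target odds: 0.75 ÷ 0.25 = 3.
Need (7/13) × (73/11)ⁿ ≥ 3, i.e. (73/11)ⁿ ≥ 39/7.
(73/11)¹ = 73/11, which meets the required 39/7; so n = 1.

1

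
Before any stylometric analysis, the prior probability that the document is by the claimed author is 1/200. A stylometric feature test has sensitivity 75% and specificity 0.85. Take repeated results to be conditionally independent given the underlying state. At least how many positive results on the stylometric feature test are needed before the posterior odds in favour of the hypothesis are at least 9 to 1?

Prior odds = 0.005/0.995 = 1/199.
False-positive rate = 1 − 0.85 = 0.15; likelihood ratio of a positive = 0.75/0.15 = 5.
Target odds = 9.
Need (1/199) × 5ⁿ ≥ 9, i.e. 5ⁿ ≥ 1791.
5⁴ = 625 falls short of 1791 but 5⁵ = 3125 reaches it, so n = 5.

5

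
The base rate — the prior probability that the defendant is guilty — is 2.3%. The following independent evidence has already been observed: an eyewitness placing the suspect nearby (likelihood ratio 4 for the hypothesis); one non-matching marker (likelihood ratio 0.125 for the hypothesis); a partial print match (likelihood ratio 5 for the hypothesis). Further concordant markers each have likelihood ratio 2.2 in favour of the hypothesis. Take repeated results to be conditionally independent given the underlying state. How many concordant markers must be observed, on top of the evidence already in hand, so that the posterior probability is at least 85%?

6

Prior odds = 0.023/0.977 = 23/977.
Combined Bayes factor of the evidence already in hand = 4 × 0.125 × 5 = 2.5.
Odds after that evidence = (23/977) × 2.5 = 115/1954.
Target odds = 0.85/0.15 = 17/3.
Need 2.2ⁿ ≥ 17/3 ÷ (115/1954) = 33218/345.
2.2⁵ = 51.53632 falls short of 33218/345 but 2.2⁶ = 1771561/15625 reaches it, so n = 6.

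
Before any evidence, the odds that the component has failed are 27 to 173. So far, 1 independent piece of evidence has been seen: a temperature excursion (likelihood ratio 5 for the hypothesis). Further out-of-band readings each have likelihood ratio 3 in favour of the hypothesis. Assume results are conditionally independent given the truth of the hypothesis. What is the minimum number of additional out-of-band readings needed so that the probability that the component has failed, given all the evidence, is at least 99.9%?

Prior odds = 27/173.
Bayes factor of the evidence already in hand = 5.
Odds after that evidence = (27/173) × 5 = 135/173.
Target odds = 0.999/0.001 = 999.
Need 3ⁿ ≥ 999 ÷ (135/173) = 1280.2.
3⁶ = 729 falls short of 1280.2 but 3⁷ = 2187 reaches it, so n = 7.

7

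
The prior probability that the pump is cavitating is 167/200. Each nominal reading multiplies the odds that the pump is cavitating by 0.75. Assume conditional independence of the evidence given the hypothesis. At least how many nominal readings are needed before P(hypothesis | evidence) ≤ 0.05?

16

Prior odds: 0.835 ÷ 0.165 = 167/33.
Likelihood ratio per nominal reading = 0.75.
Target posterior odds = 0.05/0.95 = 1/19.
Need (167/33) × 0.75ⁿ ≤ 1/19, i.e. 0.75ⁿ ≤ 33/3173.
0.75¹⁵ ≈0.0133635 is still above 33/3173 but 0.75¹⁶ ≈0.0100226 is at or below it, so n = 16.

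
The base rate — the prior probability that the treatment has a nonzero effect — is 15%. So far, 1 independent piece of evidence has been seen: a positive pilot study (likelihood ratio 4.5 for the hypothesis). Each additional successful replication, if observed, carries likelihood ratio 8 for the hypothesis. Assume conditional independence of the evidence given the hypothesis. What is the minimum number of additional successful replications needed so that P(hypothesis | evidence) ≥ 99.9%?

Prior odds = 0.15/0.85 = 3/17.
Bayes factor of the evidence already in hand = 4.5.
Odds after that evidence = (3/17) × 4.5 = 27/34.
Target odds = 0.999/0.001 = 999.
Need 8ⁿ ≥ 999 ÷ (27/34) = 1258.
8³ = 512 falls short of 1258 but 8⁴ = 4096 reaches it, so n = 4.

4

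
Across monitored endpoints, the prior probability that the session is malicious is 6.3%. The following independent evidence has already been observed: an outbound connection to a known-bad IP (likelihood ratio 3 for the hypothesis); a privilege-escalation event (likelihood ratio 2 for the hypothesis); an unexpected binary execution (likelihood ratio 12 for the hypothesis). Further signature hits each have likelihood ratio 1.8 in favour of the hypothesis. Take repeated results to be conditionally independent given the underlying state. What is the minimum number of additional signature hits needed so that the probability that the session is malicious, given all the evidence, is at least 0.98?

Prior odds = 0.063/0.937 = 63/937.
Combined Bayes factor of the evidence already in hand = 3 × 2 × 12 = 72.
Odds after that evidence = (63/937) × 72 = 4536/937.
Target odds = 0.98/0.02 = 49.
Need 1.8ⁿ ≥ 49 ÷ (4536/937) = 6559/648.
1.8³ = 5.832 falls short of 6559/648 but 1.8⁴ = 10.4976 reaches it, so n = 4.

4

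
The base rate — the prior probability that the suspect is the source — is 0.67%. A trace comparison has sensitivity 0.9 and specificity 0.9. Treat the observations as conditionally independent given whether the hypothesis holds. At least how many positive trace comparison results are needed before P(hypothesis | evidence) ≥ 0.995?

Prior odds: 0.0067 ÷ 0.9933 = 67/9933.
False-positive rate = 1 − 0.9 = 0.1; likelihood ratio of a positive = 0.9/0.1 = 9.
Target odds: 0.995 ÷ 0.005 = 199.
Need (67/9933) × 9ⁿ ≥ 199, i.e. 9ⁿ ≥ 1976667/67.
9⁴ = 6561 falls short of 1976667/67 but 9⁵ = 59049 reaches it, so n = 5.

5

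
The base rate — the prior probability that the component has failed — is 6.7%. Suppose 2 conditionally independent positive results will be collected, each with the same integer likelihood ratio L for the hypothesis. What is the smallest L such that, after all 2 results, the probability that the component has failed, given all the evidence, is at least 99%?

Prior odds = 0.067/0.933 = 67/933.
Target odds = 0.99/0.01 = 99.
Need L² ≥ 99 ÷ (67/933) = 92367/67.
37² = 1369 < 92367/67 ≤ 1444 = 38², so L = 38.

38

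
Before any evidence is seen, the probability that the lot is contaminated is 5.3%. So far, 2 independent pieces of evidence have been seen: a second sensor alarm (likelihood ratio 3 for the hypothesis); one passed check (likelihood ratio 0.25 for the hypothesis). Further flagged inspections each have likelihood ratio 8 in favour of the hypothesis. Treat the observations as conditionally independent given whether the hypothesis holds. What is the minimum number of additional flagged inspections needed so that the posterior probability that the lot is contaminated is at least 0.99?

Prior odds = 0.053/0.947 = 53/947.
Combined Bayes factor of the evidence already in hand = 3 × 0.25 = 0.75.
Odds after that evidence = (53/947) × 0.75 = 159/3788.
Target odds = 0.99/0.01 = 99.
Need 8ⁿ ≥ 99 ÷ (159/3788) = 125004/53.
8³ = 512 falls short of 125004/53 but 8⁴ = 4096 reaches it, so n = 4.

4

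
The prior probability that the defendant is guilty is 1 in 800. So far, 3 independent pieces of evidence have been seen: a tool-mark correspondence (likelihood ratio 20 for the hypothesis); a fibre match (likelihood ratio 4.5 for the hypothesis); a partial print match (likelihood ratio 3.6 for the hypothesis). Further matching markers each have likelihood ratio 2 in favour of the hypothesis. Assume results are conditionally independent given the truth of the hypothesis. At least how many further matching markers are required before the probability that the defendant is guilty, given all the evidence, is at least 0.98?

7

Prior odds = 0.00125/0.99875 = 1/799.
Combined Bayes factor of the evidence already in hand = 20 × 4.5 × 3.6 = 324.
Odds after that evidence = (1/799) × 324 = 324/799.
Target odds = 0.98/0.02 = 49.
Need 2ⁿ ≥ 49 ÷ (324/799) = 39151/324.
2⁶ = 64 falls short of 39151/324 but 2⁷ = 128 reaches it, so n = 7.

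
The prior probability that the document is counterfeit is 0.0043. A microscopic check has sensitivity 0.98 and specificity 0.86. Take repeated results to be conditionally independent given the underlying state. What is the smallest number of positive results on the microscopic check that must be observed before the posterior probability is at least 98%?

Prior odds = 0.0043/0.9957 = 43/9957.
False-positive rate = 1 − 0.86 = 0.14; likelihood ratio of a positive = 0.98/0.14 = 7.
Target posterior odds = 0.98/0.02 = 49.
Require 7ⁿ ≥ 49 ÷ (43/9957) = 487893/43.
7⁴ = 2401 falls short of 487893/43 but 7⁵ = 16807 reaches it, so n = 5.

5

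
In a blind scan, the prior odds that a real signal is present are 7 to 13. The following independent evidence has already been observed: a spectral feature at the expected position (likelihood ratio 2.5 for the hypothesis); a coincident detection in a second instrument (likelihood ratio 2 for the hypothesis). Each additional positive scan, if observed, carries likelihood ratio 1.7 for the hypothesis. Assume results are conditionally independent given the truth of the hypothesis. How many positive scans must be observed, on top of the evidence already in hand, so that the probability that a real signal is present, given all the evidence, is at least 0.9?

3

Prior odds = 7/13.
Combined Bayes factor of the evidence already in hand = 2.5 × 2 = 5.
Odds after that evidence = (7/13) × 5 = 35/13.
Target odds = 0.9/0.1 = 9.
Need 1.7ⁿ ≥ 9 ÷ (35/13) = 117/35.
1.7² = 2.89 falls short of 117/35 but 1.7³ = 4.913 reaches it, so n = 3.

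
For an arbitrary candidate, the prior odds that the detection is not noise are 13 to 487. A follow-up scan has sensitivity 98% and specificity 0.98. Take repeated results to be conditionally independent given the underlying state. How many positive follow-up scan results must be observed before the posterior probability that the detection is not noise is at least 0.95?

Prior odds = 13/487.
False-positive rate = 1 − 0.98 = 0.02; likelihood ratio of a positive = 0.98/0.02 = 49.
Target posterior odds = 0.95/0.05 = 19.
Need (13/487) × 49ⁿ ≥ 19, i.e. 49ⁿ ≥ 9253/13.
49¹ = 49 falls short of 9253/13 but 49² = 2401 reaches it, so n = 2.

2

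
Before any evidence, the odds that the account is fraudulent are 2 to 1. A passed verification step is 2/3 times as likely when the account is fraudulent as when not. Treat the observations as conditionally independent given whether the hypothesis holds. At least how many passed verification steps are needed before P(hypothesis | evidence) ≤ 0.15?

Prior odds = 2.
Likelihood ratio per passed verification step = 2/3.
Target odds: 0.15 ÷ 0.85 = 3/17.
Require (2/3)ⁿ ≤ 3/17 ÷ 2 = 3/34.
(2/3)⁵ = 32/243 is still above 3/34 but (2/3)⁶ = 64/729 is at or below it, so n = 6.

6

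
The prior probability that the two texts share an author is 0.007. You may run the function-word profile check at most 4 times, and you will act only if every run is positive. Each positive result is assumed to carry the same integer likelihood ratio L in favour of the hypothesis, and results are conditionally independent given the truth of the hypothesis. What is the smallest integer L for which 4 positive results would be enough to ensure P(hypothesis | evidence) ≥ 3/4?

Prior odds = 0.007/0.993 = 7/993.
Target odds = 0.75/0.25 = 3.
Need L⁴ ≥ 3 ÷ (7/993) = 2979/7.
4⁴ = 256 < 2979/7 ≤ 625 = 5⁴, so L = 5.

5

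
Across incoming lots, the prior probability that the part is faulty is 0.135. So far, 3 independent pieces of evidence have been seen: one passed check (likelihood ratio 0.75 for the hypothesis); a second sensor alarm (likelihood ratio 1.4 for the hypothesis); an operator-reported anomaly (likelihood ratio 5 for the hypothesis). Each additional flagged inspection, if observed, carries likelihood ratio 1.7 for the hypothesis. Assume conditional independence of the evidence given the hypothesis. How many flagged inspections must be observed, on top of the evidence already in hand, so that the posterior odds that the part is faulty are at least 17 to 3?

4

Prior odds = 0.135/0.865 = 27/173.
Combined Bayes factor of the evidence already in hand = 0.75 × 1.4 × 5 = 5.25.
Odds after that evidence = (27/173) × 5.25 = 567/692.
Target odds = 17/3.
Need 1.7ⁿ ≥ 17/3 ÷ (567/692) = 11764/1701.
1.7³ = 4.913 falls short of 11764/1701 but 1.7⁴ = 8.3521 reaches it, so n = 4.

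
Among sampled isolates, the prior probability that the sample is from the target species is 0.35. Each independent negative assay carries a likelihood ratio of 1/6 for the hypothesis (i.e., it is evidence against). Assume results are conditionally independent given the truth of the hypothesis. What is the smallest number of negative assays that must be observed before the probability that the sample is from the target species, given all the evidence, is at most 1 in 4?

1

Prior odds = 0.35/0.65 = 7/13.
Likelihood ratio per negative assay = 1/6.
Target posterior odds = 0.25/0.75 = 1/3.
Require (1/6)ⁿ ≤ 1/3 ÷ (7/13) = 13/21.
(1/6)¹ = 1/6, which is already at or below the required 13/21; so n = 1.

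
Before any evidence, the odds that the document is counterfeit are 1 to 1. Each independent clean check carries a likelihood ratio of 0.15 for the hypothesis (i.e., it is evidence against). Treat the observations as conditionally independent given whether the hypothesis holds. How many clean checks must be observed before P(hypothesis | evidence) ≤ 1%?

Prior odds = 1.
Likelihood ratio per clean check = 0.15.
Target posterior odds = 0.01/0.99 = 1/99.
Require 0.15ⁿ ≤ 1/99 ÷ 1 = 1/99.
0.15² = 0.0225 is still above 1/99 but 0.15³ = 0.003375 is at or below it, so n = 3.

3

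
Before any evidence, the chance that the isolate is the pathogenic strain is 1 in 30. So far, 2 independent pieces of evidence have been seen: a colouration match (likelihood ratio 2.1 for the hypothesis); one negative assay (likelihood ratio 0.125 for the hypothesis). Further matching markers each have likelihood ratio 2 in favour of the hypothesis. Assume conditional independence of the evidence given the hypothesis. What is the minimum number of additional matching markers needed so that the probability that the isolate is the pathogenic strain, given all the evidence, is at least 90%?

Prior odds = (1/30)/(29/30) = 1/29.
Combined Bayes factor of the evidence already in hand = 2.1 × 0.125 = 0.2625.
Odds after that evidence = (1/29) × 0.2625 = 21/2320.
Target odds = 0.9/0.1 = 9.
Need 2ⁿ ≥ 9 ÷ (21/2320) = 6960/7.
2⁹ = 512 falls short of 6960/7 but 2¹⁰ = 1024 reaches it, so n = 10.

10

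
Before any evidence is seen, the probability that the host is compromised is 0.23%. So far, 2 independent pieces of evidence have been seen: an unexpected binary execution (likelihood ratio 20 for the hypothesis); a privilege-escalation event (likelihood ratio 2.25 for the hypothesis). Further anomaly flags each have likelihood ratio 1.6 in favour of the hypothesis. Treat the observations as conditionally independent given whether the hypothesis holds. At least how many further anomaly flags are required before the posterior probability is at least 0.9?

10

Prior odds = 0.0023/0.9977 = 23/9977.
Combined Bayes factor of the evidence already in hand = 20 × 2.25 = 45.
Odds after that evidence = (23/9977) × 45 = 1035/9977.
Target odds = 0.9/0.1 = 9.
Need 1.6ⁿ ≥ 9 ÷ (1035/9977) = 9977/115.
1.6⁹ = 134217728/1953125 falls short of 9977/115 but 1.6¹⁰ ≈109.951 reaches it, so n = 10.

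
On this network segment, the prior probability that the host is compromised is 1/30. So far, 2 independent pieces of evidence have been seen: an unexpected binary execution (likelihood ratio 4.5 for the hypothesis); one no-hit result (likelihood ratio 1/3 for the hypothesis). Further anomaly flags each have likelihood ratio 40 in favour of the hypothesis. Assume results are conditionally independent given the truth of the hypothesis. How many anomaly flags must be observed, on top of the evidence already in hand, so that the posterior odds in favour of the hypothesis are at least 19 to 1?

Prior odds = (1/30)/(29/30) = 1/29.
Combined Bayes factor of the evidence already in hand = 4.5 × (1/3) = 1.5.
Odds after that evidence = (1/29) × 1.5 = 3/58.
Target odds = 19.
Need 40ⁿ ≥ 19 ÷ (3/58) = 1102/3.
40¹ = 40 falls short of 1102/3 but 40² = 1600 reaches it, so n = 2.

2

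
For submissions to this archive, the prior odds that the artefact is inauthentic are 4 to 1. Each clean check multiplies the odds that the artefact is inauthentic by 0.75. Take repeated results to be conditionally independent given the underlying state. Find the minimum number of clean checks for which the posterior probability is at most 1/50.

19

Prior odds = 4.
Likelihood ratio per clean check = 0.75.
Target odds: 0.02 ÷ 0.98 = 1/49.
Require 0.75ⁿ ≤ 1/49 ÷ 4 = 1/196.
0.75¹⁸ ≈0.00563771 is still above 1/196 but 0.75¹⁹ ≈0.00422828 is at or below it, so n = 19.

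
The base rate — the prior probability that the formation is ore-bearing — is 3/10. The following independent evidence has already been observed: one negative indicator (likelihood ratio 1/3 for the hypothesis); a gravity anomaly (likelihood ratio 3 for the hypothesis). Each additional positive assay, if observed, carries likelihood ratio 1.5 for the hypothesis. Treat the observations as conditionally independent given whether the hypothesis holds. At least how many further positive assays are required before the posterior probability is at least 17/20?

Prior odds = 0.3/0.7 = 3/7.
Combined Bayes factor of the evidence already in hand = (1/3) × 3 = 1.
Odds after that evidence = (3/7) × 1 = 3/7.
Target odds = 0.85/0.15 = 17/3.
Need 1.5ⁿ ≥ 17/3 ÷ (3/7) = 119/9.
1.5⁶ = 11.390625 falls short of 119/9 but 1.5⁷ = 17.0859375 reaches it, so n = 7.

7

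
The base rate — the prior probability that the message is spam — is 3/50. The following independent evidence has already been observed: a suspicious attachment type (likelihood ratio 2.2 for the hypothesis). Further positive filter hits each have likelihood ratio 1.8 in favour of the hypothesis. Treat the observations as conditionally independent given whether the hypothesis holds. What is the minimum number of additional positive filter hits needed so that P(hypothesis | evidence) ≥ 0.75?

Prior odds = 0.06/0.94 = 3/47.
Bayes factor of the evidence already in hand = 2.2.
Odds after that evidence = (3/47) × 2.2 = 33/235.
Target odds = 0.75/0.25 = 3.
Need 1.8ⁿ ≥ 3 ÷ (33/235) = 235/11.
1.8⁵ = 18.89568 falls short of 235/11 but 1.8⁶ = 531441/15625 reaches it, so n = 6.

6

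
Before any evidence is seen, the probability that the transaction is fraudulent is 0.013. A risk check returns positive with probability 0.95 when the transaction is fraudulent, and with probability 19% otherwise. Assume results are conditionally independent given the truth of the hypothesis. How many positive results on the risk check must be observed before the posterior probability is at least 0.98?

6

Prior odds: 0.013 ÷ 0.987 = 13/987.
Likelihood ratio of a positive result = 0.95/0.19 = 5.
Target posterior odds = 0.98/0.02 = 49.
Require 5ⁿ ≥ 49 ÷ (13/987) = 48363/13.
5⁵ = 3125 falls short of 48363/13 but 5⁶ = 15625 reaches it, so n = 6.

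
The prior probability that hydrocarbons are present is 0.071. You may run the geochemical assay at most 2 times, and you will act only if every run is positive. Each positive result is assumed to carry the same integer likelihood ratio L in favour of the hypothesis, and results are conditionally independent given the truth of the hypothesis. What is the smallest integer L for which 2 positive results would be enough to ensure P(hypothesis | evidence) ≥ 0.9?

Prior odds = 0.071/0.929 = 71/929.
Target odds = 0.9/0.1 = 9.
Need L² ≥ 9 ÷ (71/929) = 8361/71.
10² = 100 < 8361/71 ≤ 121 = 11², so L = 11.

11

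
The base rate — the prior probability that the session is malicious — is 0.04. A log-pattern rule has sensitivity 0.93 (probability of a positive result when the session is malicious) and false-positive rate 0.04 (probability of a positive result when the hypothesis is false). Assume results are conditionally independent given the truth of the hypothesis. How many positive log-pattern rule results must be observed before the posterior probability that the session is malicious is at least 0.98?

3

Prior odds: 0.04 ÷ 0.96 = 1/24.
Likelihood ratio of a positive result = 0.93/0.04 = 23.25.
Target posterior odds = 0.98/0.02 = 49.
Require 23.25ⁿ ≥ 49 ÷ (1/24) = 1176.
23.25² = 540.5625 falls short of 1176 but 23.25³ = 804357/64 reaches it, so n = 3.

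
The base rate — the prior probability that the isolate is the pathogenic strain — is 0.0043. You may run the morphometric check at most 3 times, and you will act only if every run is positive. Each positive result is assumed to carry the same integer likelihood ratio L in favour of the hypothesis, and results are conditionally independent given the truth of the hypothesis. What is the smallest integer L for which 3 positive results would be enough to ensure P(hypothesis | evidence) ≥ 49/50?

Prior odds = 0.0043/0.9957 = 43/9957.
Target odds = 0.98/0.02 = 49.
Need L³ ≥ 49 ÷ (43/9957) = 487893/43.
22³ = 10648 < 487893/43 ≤ 12167 = 23³, so L = 23.

23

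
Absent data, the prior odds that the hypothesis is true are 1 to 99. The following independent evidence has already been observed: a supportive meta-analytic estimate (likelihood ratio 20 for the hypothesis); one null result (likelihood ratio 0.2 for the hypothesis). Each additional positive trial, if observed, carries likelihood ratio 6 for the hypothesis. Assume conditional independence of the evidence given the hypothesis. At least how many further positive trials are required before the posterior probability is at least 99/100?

Prior odds = 1/99.
Combined Bayes factor of the evidence already in hand = 20 × 0.2 = 4.
Odds after that evidence = (1/99) × 4 = 4/99.
Target odds = 0.99/0.01 = 99.
Need 6ⁿ ≥ 99 ÷ (4/99) = 2450.25.
6⁴ = 1296 falls short of 2450.25 but 6⁵ = 7776 reaches it, so n = 5.

5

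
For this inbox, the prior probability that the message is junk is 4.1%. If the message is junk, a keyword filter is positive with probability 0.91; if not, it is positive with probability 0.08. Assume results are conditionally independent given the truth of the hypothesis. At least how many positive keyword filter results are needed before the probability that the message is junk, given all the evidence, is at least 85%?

3

Prior odds = 0.041/0.959 = 41/959.
Likelihood ratio of a positive = 0.91/0.08 = 11.375.
Target posterior odds = 0.85/0.15 = 17/3.
Need (41/959) × 11.375ⁿ ≥ 17/3, i.e. 11.375ⁿ ≥ 16303/123.
11.375² = 129.390625 falls short of 16303/123 but 11.375³ = 753571/512 reaches it, so n = 3.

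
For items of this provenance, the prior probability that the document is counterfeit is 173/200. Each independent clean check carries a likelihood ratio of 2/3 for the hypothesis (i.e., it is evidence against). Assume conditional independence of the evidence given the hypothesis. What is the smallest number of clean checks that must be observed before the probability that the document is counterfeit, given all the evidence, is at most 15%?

Prior odds = 0.865/0.135 = 173/27.
Likelihood ratio per clean check = 2/3.
Target posterior odds = 0.15/0.85 = 3/17.
Need (173/27) × (2/3)ⁿ ≤ 3/17, i.e. (2/3)ⁿ ≤ 81/2941.
(2/3)⁸ = 256/6561 is still above 81/2941 but (2/3)⁹ = 512/19683 is at or below it, so n = 9.

9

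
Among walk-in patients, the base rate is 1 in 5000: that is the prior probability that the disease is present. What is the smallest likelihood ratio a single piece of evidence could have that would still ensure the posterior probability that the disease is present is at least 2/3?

9998

Prior odds = 0.0002/0.9998 = 1/4999.
Target odds = (2/3)/(1/3) = 2.
Required Bayes factor = 2 ÷ (1/4999) = 9998.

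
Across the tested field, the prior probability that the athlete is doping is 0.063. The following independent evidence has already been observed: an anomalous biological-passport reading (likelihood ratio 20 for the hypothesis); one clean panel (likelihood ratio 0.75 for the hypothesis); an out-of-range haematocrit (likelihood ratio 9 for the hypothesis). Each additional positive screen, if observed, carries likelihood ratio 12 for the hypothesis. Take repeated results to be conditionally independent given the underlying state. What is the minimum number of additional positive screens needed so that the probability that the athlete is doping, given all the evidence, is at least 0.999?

Prior odds = 0.063/0.937 = 63/937.
Combined Bayes factor of the evidence already in hand = 20 × 0.75 × 9 = 135.
Odds after that evidence = (63/937) × 135 = 8505/937.
Target odds = 0.999/0.001 = 999.
Need 12ⁿ ≥ 999 ÷ (8505/937) = 34669/315.
12¹ = 12 falls short of 34669/315 but 12² = 144 reaches it, so n = 2.

2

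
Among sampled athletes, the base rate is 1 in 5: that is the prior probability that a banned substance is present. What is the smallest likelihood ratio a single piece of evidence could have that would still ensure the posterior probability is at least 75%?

12

Prior odds = 0.2/0.8 = 0.25.
Target odds = 0.75/0.25 = 3.
Required Bayes factor = 3 ÷ 0.25 = 12.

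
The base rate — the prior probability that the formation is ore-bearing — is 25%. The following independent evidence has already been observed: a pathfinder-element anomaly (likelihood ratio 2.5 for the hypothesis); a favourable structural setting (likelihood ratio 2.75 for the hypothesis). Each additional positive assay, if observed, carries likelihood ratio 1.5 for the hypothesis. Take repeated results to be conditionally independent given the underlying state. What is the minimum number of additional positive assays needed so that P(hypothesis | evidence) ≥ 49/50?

Prior odds = 0.25/0.75 = 1/3.
Combined Bayes factor of the evidence already in hand = 2.5 × 2.75 = 6.875.
Odds after that evidence = (1/3) × 6.875 = 55/24.
Target odds = 0.98/0.02 = 49.
Need 1.5ⁿ ≥ 49 ÷ (55/24) = 1176/55.
1.5⁷ = 17.0859375 falls short of 1176/55 but 1.5⁸ = 25.62890625 reaches it, so n = 8.

8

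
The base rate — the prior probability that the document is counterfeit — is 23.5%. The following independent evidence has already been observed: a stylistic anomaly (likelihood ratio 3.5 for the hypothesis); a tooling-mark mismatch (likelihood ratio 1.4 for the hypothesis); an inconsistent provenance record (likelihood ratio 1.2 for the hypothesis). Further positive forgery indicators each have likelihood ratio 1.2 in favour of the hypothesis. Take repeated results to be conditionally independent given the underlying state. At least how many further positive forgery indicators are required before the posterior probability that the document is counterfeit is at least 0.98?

19

Prior odds = 0.235/0.765 = 47/153.
Combined Bayes factor of the evidence already in hand = 3.5 × 1.4 × 1.2 = 5.88.
Odds after that evidence = (47/153) × 5.88 = 2303/1275.
Target odds = 0.98/0.02 = 49.
Need 1.2ⁿ ≥ 49 ÷ (2303/1275) = 1275/47.
1.2¹⁸ ≈26.6233 falls short of 1275/47 but 1.2¹⁹ ≈31.948 reaches it, so n = 19.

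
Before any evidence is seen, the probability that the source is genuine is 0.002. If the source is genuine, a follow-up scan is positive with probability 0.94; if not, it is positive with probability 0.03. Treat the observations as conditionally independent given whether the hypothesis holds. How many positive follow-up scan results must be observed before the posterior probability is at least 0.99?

4

Prior odds: 0.002 ÷ 0.998 = 1/499.
Likelihood ratio of a positive = 0.94/0.03 = 94/3.
Target posterior odds = 0.99/0.01 = 99.
Need (1/499) × (94/3)ⁿ ≥ 99, i.e. (94/3)ⁿ ≥ 49401.
(94/3)³ = 830584/27 falls short of 49401 but (94/3)⁴ = 78074896/81 reaches it, so n = 4.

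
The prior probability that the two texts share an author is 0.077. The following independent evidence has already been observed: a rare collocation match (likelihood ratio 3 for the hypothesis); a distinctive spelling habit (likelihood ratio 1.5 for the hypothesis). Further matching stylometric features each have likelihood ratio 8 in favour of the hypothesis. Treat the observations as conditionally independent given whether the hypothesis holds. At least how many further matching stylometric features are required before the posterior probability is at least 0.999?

Prior odds = 0.077/0.923 = 77/923.
Combined Bayes factor of the evidence already in hand = 3 × 1.5 = 4.5.
Odds after that evidence = (77/923) × 4.5 = 693/1846.
Target odds = 0.999/0.001 = 999.
Need 8ⁿ ≥ 999 ÷ (693/1846) = 204906/77.
8³ = 512 falls short of 204906/77 but 8⁴ = 4096 reaches it, so n = 4.

4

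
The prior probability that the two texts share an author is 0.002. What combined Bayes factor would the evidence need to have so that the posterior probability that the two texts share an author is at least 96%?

11976

Prior odds = 0.002/0.998 = 1/499.
Target odds = 0.96/0.04 = 24.
Required Bayes factor = 24 ÷ (1/499) = 11976.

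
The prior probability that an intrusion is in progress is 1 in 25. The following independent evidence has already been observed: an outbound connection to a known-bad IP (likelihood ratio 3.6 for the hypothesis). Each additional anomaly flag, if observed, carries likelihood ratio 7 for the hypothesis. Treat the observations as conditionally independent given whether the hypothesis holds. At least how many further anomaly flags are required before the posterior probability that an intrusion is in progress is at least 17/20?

2

Prior odds = 0.04/0.96 = 1/24.
Bayes factor of the evidence already in hand = 3.6.
Odds after that evidence = (1/24) × 3.6 = 0.15.
Target odds = 0.85/0.15 = 17/3.
Need 7ⁿ ≥ 17/3 ÷ 0.15 = 340/9.
7¹ = 7 falls short of 340/9 but 7² = 49 reaches it, so n = 2.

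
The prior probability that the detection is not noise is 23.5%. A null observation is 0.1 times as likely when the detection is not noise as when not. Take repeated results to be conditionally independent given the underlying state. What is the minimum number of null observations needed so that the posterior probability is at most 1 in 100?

2

Prior odds: 0.235 ÷ 0.765 = 47/153.
Likelihood ratio per null observation = 0.1.
Target odds: 0.01 ÷ 0.99 = 1/99.
Need (47/153) × 0.1ⁿ ≤ 1/99, i.e. 0.1ⁿ ≤ 17/517.
0.1¹ = 0.1 is still above 17/517 but 0.1² = 0.01 is at or below it, so n = 2.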